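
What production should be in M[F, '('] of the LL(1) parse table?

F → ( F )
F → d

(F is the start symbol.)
F → ( F )

To find M[F, '('], we find productions for F where '(' is in the predict set (PREDICT(N → α) = (FIRST(α) \ {ε}) ∪ (FOLLOW(N) if α ⇒* ε)).

F → ( F ): PREDICT = { '(' }
  '(' is in predict set, so this production goes in M[F, '(']
F → d: PREDICT = { 'd' }

M[F, '('] = F → ( F )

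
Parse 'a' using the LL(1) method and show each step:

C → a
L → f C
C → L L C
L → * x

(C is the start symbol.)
LL(1) parsing maintains a stack (initially the start symbol over $) and the input. At each step: if the stack top is a terminal, match it against the current input token; if it is a non-terminal N, replace it with the RHS of M[N, lookahead] (the unique production whose predict set contains the lookahead).

Stack is shown with the top on the left.

Stack  Input  Action
--------------------
C $    a $    output C → a
a $    a $    match 'a'
$      $      accept

The string is accepted.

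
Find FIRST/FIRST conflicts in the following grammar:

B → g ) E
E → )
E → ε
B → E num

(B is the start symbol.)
No FIRST/FIRST conflicts.

A FIRST/FIRST conflict occurs when two productions N → α and N → β for the same non-terminal have FIRST(α) ∩ FIRST(β) ≠ ∅ (with ε ∈ FIRST of a nullable right-hand side, so two nullable alternatives also conflict).

FIRST sets of the non-terminals at (or reachable through a nullable prefix from) the front of some alternative:
  FIRST(E) = { ')', ε }

Productions for B:
  B → g ) E: FIRST = { 'g' }
  B → E num: FIRST = { ')', 'num' }
Productions for E:
  E → ): FIRST = { ')' }
  E → ε: FIRST = { ε }

All alternatives of each non-terminal have pairwise disjoint FIRST sets.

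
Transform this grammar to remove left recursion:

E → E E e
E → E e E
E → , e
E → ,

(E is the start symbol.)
E → , e E'
E → , E'
E' → E e E'
E' → e E E'
E' → ε

E is directly left-recursive. The standard transformation for
  A → A α₁ | ... | A α_m | β₁ | ... | β_n
is
  A  → β₁ A' | ... | β_n A'
  A' → α₁ A' | ... | α_m A' | ε

E → , e becomes E → , e E'
E → , becomes E → , E'
E → E E e becomes E' → E e E'
E → E e E becomes E' → e E E'
Add E' → ε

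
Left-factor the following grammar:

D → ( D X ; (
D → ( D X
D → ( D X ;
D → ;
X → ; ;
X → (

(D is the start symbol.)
Left-factoring transforms A → αβ₁ | αβ₂ into A → αA' and A' → β₁ | β₂
(α is the longest common prefix among the alternatives). Repeat until
no nonterminal has two alternatives with a common prefix.

Round 1: D has alternatives sharing prefix '( D X'. Introduce D': D → ( D X D'
  Add: D' → ; (
  Add: D' → ε
  Add: D' → ;

Round 2: D' has alternatives sharing prefix ';'. Introduce D'': D' → ; D''
  Add: D'' → (
  Add: D'' → ε

No remaining common prefixes — done.

Resulting grammar:
D → ( D X D'
D' → ; D''
D'' → (
D'' → ε
D' → ε
D → ;
X → ; ;
X → (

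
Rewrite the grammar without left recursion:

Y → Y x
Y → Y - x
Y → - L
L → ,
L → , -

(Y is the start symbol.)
Y → - L Y'
Y' → x Y'
Y' → - x Y'
Y' → ε
L → ,
L → , -

Y is directly left-recursive. The standard transformation for
  A → A α₁ | ... | A α_m | β₁ | ... | β_n
is
  A  → β₁ A' | ... | β_n A'
  A' → α₁ A' | ... | α_m A' | ε

Y → - L becomes Y → - L Y'
Y → Y x becomes Y' → x Y'
Y → Y - x becomes Y' → - x Y'
Add Y' → ε

Productions for other non-terminals are unchanged:
  L → ,
  L → , -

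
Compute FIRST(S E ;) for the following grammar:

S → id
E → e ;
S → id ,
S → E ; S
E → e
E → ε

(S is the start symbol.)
FIRST sets of the non-terminals involved (from the grammar, by fixed-point iteration):
  FIRST(S) = { ';', 'e', 'id' }

To compute FIRST(S E ;), process the symbols left to right:
Symbol S is a non-terminal. Add FIRST(S) \ {ε} = { ';', 'e', 'id' }
S is not nullable (ε ∉ FIRST(S)), so stop here.
FIRST(S E ;) = { ';', 'e', 'id' }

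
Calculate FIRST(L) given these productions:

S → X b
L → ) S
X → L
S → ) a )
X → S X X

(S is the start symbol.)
From L → ) S:
  - ')' is a terminal: add ')' and stop

Collecting: FIRST(L) = { ')' }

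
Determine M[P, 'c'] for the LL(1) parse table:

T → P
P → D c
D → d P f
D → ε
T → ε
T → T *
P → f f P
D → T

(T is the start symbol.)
P → D c

To find M[P, 'c'], we find productions for P where 'c' is in the predict set (PREDICT(N → α) = (FIRST(α) \ {ε}) ∪ (FOLLOW(N) if α ⇒* ε)).

Relevant sets:
  FIRST(D) = { '*', 'c', 'd', 'f', ε }

P → D c: PREDICT = { '*', 'c', 'd', 'f' }
  'c' is in predict set, so this production goes in M[P, 'c']
P → f f P: PREDICT = { 'f' }

M[P, 'c'] = P → D c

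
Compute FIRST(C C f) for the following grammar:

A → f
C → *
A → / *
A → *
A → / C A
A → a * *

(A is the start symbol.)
FIRST sets of the non-terminals involved (from the grammar, by fixed-point iteration):
  FIRST(C) = { '*' }

To compute FIRST(C C f), process the symbols left to right:
Symbol C is a non-terminal. Add FIRST(C) \ {ε} = { '*' }
C is not nullable (ε ∉ FIRST(C)), so stop here.
FIRST(C C f) = { '*' }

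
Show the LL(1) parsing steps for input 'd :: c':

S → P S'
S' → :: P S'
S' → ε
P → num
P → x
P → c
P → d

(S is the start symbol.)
LL(1) parsing maintains a stack (initially the start symbol over $) and the input. At each step: if the stack top is a terminal, match it against the current input token; if it is a non-terminal N, replace it with the RHS of M[N, lookahead] (the unique production whose predict set contains the lookahead).

Stack is shown with the top on the left.

Stack      Input     Action
---------------------------
S $        d :: c $  output S → P S'
P S' $     d :: c $  output P → d
d S' $     d :: c $  match 'd'
S' $       :: c $    output S' → :: P S'
:: P S' $  :: c $    match '::'
P S' $     c $       output P → c
c S' $     c $       match 'c'
S' $       $         output S' → ε
$          $         accept

The string is accepted.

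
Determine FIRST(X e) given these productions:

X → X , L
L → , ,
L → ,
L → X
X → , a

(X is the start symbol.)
FIRST sets of the non-terminals involved (from the grammar, by fixed-point iteration):
  FIRST(X) = { ',' }

To compute FIRST(X e), process the symbols left to right:
Symbol X is a non-terminal. Add FIRST(X) \ {ε} = { ',' }
X is not nullable (ε ∉ FIRST(X)), so stop here.
FIRST(X e) = { ',' }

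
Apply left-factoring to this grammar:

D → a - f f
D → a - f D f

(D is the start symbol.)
Left-factoring transforms A → αβ₁ | αβ₂ into A → αA' and A' → β₁ | β₂
(α is the longest common prefix among the alternatives). Repeat until
no nonterminal has two alternatives with a common prefix.

Round 1: D has alternatives sharing prefix 'a - f'. Introduce D': D → a - f D'
  Add: D' → f
  Add: D' → D f

No remaining common prefixes — done.

Resulting grammar:
D → a - f D'
D' → f
D' → D f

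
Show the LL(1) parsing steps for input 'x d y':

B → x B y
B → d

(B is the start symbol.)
LL(1) parsing maintains a stack (initially the start symbol over $) and the input. At each step: if the stack top is a terminal, match it against the current input token; if it is a non-terminal N, replace it with the RHS of M[N, lookahead] (the unique production whose predict set contains the lookahead).

Stack is shown with the top on the left.

Stack    Input    Action
------------------------
B $      x d y $  output B → x B y
x B y $  x d y $  match 'x'
B y $    d y $    output B → d
d y $    d y $    match 'd'
y $      y $      match 'y'
$        $        accept

The string is accepted.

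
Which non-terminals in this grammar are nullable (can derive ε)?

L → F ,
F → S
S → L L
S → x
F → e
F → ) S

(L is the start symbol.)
None

A non-terminal is nullable if it can derive ε (the empty string): either it has an ε-production, or it has a production whose right-hand side consists entirely of nullable non-terminals.

There are no ε-productions, so no non-terminal can derive ε.
No non-terminals are nullable.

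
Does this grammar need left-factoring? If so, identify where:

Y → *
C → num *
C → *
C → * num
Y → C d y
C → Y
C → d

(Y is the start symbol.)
Left-factoring is needed when two productions for the same non-terminal
share a common prefix on the right-hand side.

Productions for Y:
  Y → *
  Y → C d y
Productions for C:
  C → num *
  C → *
  C → * num
  C → Y
  C → d

Found common prefix '*' in productions for C

Answer: Yes, C has productions with common prefix '*'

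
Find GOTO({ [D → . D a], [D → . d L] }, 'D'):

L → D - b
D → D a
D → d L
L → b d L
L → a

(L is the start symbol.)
GOTO(I, 'D') = CLOSURE({ [A → αX.β] : [A → α.Xβ] ∈ I, X = 'D' })

Items with dot before 'D', with the dot advanced:
  [D → . D a] → [D → D . a]
Closure adds nothing (no advanced item has the dot before a non-terminal).

GOTO = { [D → D . a] }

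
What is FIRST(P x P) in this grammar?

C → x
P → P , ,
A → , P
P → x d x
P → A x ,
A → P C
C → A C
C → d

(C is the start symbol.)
{ ',', 'x' }

FIRST sets of the non-terminals involved (from the grammar, by fixed-point iteration):
  FIRST(P) = { ',', 'x' }

To compute FIRST(P x P), process the symbols left to right:
Symbol P is a non-terminal. Add FIRST(P) \ {ε} = { ',', 'x' }
P is not nullable (ε ∉ FIRST(P)), so stop here.
FIRST(P x P) = { ',', 'x' }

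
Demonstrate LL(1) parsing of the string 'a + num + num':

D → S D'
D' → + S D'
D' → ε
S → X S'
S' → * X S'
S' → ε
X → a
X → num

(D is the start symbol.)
Stack is shown with the top on the left.

Stack        Input            Action
------------------------------------
D $          a + num + num $  output D → S D'
S D' $       a + num + num $  output S → X S'
X S' D' $    a + num + num $  output X → a
a S' D' $    a + num + num $  match 'a'
S' D' $      + num + num $    output S' → ε
D' $         + num + num $    output D' → + S D'
+ S D' $     + num + num $    match '+'
S D' $       num + num $      output S → X S'
X S' D' $    num + num $      output X → num
num S' D' $  num + num $      match 'num'
S' D' $      + num $          output S' → ε
D' $         + num $          output D' → + S D'
+ S D' $     + num $          match '+'
S D' $       num $            output S → X S'
X S' D' $    num $            output X → num
num S' D' $  num $            match 'num'
S' D' $      $                output S' → ε
D' $         $                output D' → ε
$            $                accept

The string is accepted.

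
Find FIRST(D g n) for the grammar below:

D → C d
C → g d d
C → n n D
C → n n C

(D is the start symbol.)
{ 'g', 'n' }

FIRST sets of the non-terminals involved (from the grammar, by fixed-point iteration):
  FIRST(D) = { 'g', 'n' }

To compute FIRST(D g n), process the symbols left to right:
Symbol D is a non-terminal. Add FIRST(D) \ {ε} = { 'g', 'n' }
D is not nullable (ε ∉ FIRST(D)), so stop here.
FIRST(D g n) = { 'g', 'n' }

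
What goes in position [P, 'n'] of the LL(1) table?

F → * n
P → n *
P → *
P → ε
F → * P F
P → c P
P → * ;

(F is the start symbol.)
To find M[P, 'n'], we find productions for P where 'n' is in the predict set (PREDICT(N → α) = (FIRST(α) \ {ε}) ∪ (FOLLOW(N) if α ⇒* ε)).

Relevant sets:
  FOLLOW(P) = { '*' }

P → n *: PREDICT = { 'n' }
  'n' is in predict set, so this production goes in M[P, 'n']
P → *: PREDICT = { '*' }
P → ε: PREDICT = { '*' }
P → c P: PREDICT = { 'c' }
P → * ;: PREDICT = { '*' }

M[P, 'n'] = P → n *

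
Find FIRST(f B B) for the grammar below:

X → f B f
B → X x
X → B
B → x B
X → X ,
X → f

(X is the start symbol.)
{ 'f' }

To compute FIRST(f B B), process the symbols left to right:
Symbol f is a terminal. Add 'f' and stop.
FIRST(f B B) = { 'f' }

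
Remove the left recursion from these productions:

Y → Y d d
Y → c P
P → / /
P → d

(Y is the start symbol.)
Y → c P Y'
Y' → d d Y'
Y' → ε
P → / /
P → d

Y is directly left-recursive. The standard transformation for
  A → A α₁ | ... | A α_m | β₁ | ... | β_n
is
  A  → β₁ A' | ... | β_n A'
  A' → α₁ A' | ... | α_m A' | ε

Y → c P becomes Y → c P Y'
Y → Y d d becomes Y' → d d Y'
Add Y' → ε

Productions for other non-terminals are unchanged:
  P → / /
  P → d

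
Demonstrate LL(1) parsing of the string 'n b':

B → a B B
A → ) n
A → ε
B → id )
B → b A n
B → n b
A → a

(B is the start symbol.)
Stack is shown with the top on the left.

Stack  Input  Action
--------------------
B $    n b $  output B → n b
n b $  n b $  match 'n'
b $    b $    match 'b'
$      $      accept

The string is accepted.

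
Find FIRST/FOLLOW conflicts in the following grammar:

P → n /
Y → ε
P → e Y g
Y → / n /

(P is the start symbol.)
Nullable non-terminals: Y.

Y: nullable alternative(s) Y → ε; FOLLOW(Y) = { 'g' }
  Y → ε: FIRST \ {ε} = { } — this is the only nullable alternative, skip
  Y → / n /: FIRST \ {ε} = { '/' } — disjoint from FOLLOW(Y)

P has no nullable alternative, so no FIRST/FOLLOW check is needed there.

No FIRST/FOLLOW conflicts found.

Answer: No FIRST/FOLLOW conflicts.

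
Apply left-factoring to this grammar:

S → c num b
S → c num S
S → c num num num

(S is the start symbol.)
Left-factoring transforms A → αβ₁ | αβ₂ into A → αA' and A' → β₁ | β₂
(α is the longest common prefix among the alternatives). Repeat until
no nonterminal has two alternatives with a common prefix.

Round 1: S has alternatives sharing prefix 'c num'. Introduce S': S → c num S'
  Add: S' → b
  Add: S' → S
  Add: S' → num num

No remaining common prefixes — done.

Resulting grammar:
S → c num S'
S' → b
S' → S
S' → num num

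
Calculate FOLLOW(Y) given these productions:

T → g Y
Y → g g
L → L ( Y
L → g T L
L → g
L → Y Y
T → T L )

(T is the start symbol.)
{ $, '(', ')', 'g' }

To compute FOLLOW(Y), find every occurrence of Y on a right-hand side N → α Y β: add FIRST(β) \ {ε}, and if β is empty or nullable also add FOLLOW(N). Iterate to a fixed point.

In T → g Y: Y is at the end, add FOLLOW(T)
In L → L ( Y: Y is at the end, add FOLLOW(L)
In L → Y Y: Y is followed by Y, add FIRST(Y) \ {ε} = { 'g' }
In L → Y Y: Y is at the end, add FOLLOW(L)

The FOLLOW sets referred to above (computed the same way, to a fixed point):
  FOLLOW(T) = { $, 'g' }
  FOLLOW(L) = { '(', ')' }

Taking the union: FOLLOW(Y) = { $, '(', ')', 'g' }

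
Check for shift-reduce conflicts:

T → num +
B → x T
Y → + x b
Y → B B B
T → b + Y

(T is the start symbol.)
No shift-reduce conflicts

A shift-reduce conflict occurs when an LR(0) state has both:
  - a complete (reduce) item [A → α .] (dot at the end), and
  - a shift item [B → β . c γ] (dot before a terminal).

Augment with T' → T and build the canonical LR(0) collection (I0 = CLOSURE({[T' → . T]}), then GOTO on every symbol after a dot until no new states appear). It has 15 states:
  I0: { [T → . b + Y], [T → . num +], [T' → . T] }  — shift
  I1: { [T' → T .] }  — accept
  I2: { [T → b . + Y] }  — shift
  I3: { [T → num . +] }  — shift
  I4: { [T → num + .] }  — reduce
  I5: { [B → . x T], [T → b + . Y], [Y → . + x b], [Y → . B B B] }  — shift
  I6: { [Y → + . x b] }  — shift
  I7: { [B → . x T], [Y → B . B B] }  — shift
  I8: { [T → b + Y .] }  — reduce
  I9: { [B → x . T], [T → . b + Y], [T → . num +] }  — shift
  I10: { [B → x T .] }  — reduce
  I11: { [B → . x T], [Y → B B . B] }  — shift
  I12: { [Y → B B B .] }  — reduce
  I13: { [Y → + x . b] }  — shift
  I14: { [Y → + x b .] }  — reduce

No state contains both a complete item and a shift item.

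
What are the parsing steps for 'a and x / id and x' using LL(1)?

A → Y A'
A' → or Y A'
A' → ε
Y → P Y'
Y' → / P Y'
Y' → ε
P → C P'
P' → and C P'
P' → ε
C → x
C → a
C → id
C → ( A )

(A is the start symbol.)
LL(1) parsing maintains a stack (initially the start symbol over $) and the input. At each step: if the stack top is a terminal, match it against the current input token; if it is a non-terminal N, replace it with the RHS of M[N, lookahead] (the unique production whose predict set contains the lookahead).

Stack is shown with the top on the left.

Stack             Input                 Action
----------------------------------------------
A $               a and x / id and x $  output A → Y A'
Y A' $            a and x / id and x $  output Y → P Y'
P Y' A' $         a and x / id and x $  output P → C P'
C P' Y' A' $      a and x / id and x $  output C → a
a P' Y' A' $      a and x / id and x $  match 'a'
P' Y' A' $        and x / id and x $    output P' → and C P'
and C P' Y' A' $  and x / id and x $    match 'and'
C P' Y' A' $      x / id and x $        output C → x
x P' Y' A' $      x / id and x $        match 'x'
P' Y' A' $        / id and x $          output P' → ε
Y' A' $           / id and x $          output Y' → / P Y'
/ P Y' A' $       / id and x $          match '/'
P Y' A' $         id and x $            output P → C P'
C P' Y' A' $      id and x $            output C → id
id P' Y' A' $     id and x $            match 'id'
P' Y' A' $        and x $               output P' → and C P'
and C P' Y' A' $  and x $               match 'and'
C P' Y' A' $      x $                   output C → x
x P' Y' A' $      x $                   match 'x'
P' Y' A' $        $                     output P' → ε
Y' A' $           $                     output Y' → ε
A' $              $                     output A' → ε
$                 $                     accept

The string is accepted.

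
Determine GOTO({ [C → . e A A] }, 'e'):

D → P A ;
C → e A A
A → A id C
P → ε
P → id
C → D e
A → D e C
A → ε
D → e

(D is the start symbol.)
GOTO(I, 'e') = CLOSURE({ [A → αX.β] : [A → α.Xβ] ∈ I, X = 'e' })

Items with dot before 'e', with the dot advanced:
  [C → . e A A] → [C → e . A A]
Closure of the advanced items:
  [C → e . A A] has the dot before A: add [A → . A id C], [A → . D e C], [A → .]
  [A → . D e C] has the dot before D: add [D → . P A ;], [D → . e]
  [D → . P A ;] has the dot before P: add [P → .], [P → . id]

GOTO = { [A → . A id C], [A → . D e C], [A → .], [C → e . A A], [D → . P A ;], [D → . e], [P → . id], [P → .] }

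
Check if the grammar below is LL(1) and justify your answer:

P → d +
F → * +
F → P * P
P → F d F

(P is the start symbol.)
A grammar is LL(1) if for each non-terminal N with multiple productions, the predict sets of those productions are pairwise disjoint, where PREDICT(N → α) = (FIRST(α) \ {ε}) ∪ (FOLLOW(N) if α ⇒* ε).

Relevant sets:
  FIRST(F) = { '*', 'd' }
  FIRST(P) = { '*', 'd' }

For P:
  PREDICT(P → d '+') = { 'd' }
  PREDICT(P → F d F) = { '*', 'd' }
For F:
  PREDICT(F → '*' '+') = { '*' }
  PREDICT(F → P '*' P) = { '*', 'd' }

Conflict found: Predict set conflict for P: { 'd' }
The grammar is NOT LL(1).

Answer: No. Predict set conflict for P: { 'd' }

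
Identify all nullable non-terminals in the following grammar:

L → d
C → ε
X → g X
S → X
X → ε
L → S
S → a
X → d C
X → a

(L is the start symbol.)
{ 'C', 'L', 'S', 'X' }

ε-productions: C → ε, X → ε
So C, X are immediately nullable.
S → X: every symbol on the right is nullable, so S is nullable too.
L → S: every symbol on the right is nullable, so L is nullable too.
Every non-terminal is now nullable.
Nullable = { 'C', 'L', 'S', 'X' }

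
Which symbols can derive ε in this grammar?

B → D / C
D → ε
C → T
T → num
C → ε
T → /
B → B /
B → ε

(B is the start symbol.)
A non-terminal is nullable if it can derive ε (the empty string): either it has an ε-production, or it has a production whose right-hand side consists entirely of nullable non-terminals.

ε-productions: D → ε, C → ε, B → ε
So D, C, B are immediately nullable.
No further non-terminal can be added: every production for the remaining non-terminals contains a terminal or a non-nullable non-terminal.
Nullable = { 'B', 'C', 'D' }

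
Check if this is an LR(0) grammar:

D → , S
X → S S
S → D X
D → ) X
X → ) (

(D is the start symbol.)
Yes, the grammar is LR(0)

Augment with D' → D and build the canonical LR(0) collection (I0 = CLOSURE({[D' → . D]}), then GOTO on every symbol after a dot until no new states appear). It has 12 states:
  I0: { [D → . ) X], [D → . , S], [D' → . D] }  — shift
  I1: { [D → ) . X], [D → . ) X], [D → . , S], [S → . D X], [X → . ) (], [X → . S S] }  — shift
  I2: { [D → , . S], [D → . ) X], [D → . , S], [S → . D X] }  — shift
  I3: { [D' → D .] }  — accept
  I4: { [D → . ) X], [D → . , S], [S → . D X], [S → D . X], [X → . ) (], [X → . S S] }  — shift
  I5: { [D → , S .] }  — reduce
  I6: { [D → ) . X], [D → . ) X], [D → . , S], [S → . D X], [X → ) . (], [X → . ) (], [X → . S S] }  — shift
  I7: { [D → . ) X], [D → . , S], [S → . D X], [X → S . S] }  — shift
  I8: { [S → D X .] }  — reduce
  I9: { [X → S S .] }  — reduce
  I10: { [X → ) ( .] }  — reduce
  I11: { [D → ) X .] }  — reduce

Every state is either a pure shift/goto state or contains exactly one complete item and nothing to shift — no conflicts. The grammar is LR(0).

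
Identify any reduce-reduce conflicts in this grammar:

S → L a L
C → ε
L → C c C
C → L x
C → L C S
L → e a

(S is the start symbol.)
Augment with S' → S and build the canonical LR(0) collection (I0 = CLOSURE({[S' → . S]}), then GOTO on every symbol after a dot until no new states appear). It has 14 states:
  I0: { [C → . L C S], [C → . L x], [C → .], [L → . C c C], [L → . e a], [S → . L a L], [S' → . S] }  — shift, reduce
  I1: { [L → C . c C] }  — shift
  I2: { [C → . L C S], [C → . L x], [C → .], [C → L . C S], [C → L . x], [L → . C c C], [L → . e a], [S → L . a L] }  — shift, reduce
  I3: { [S' → S .] }  — accept
  I4: { [L → e . a] }  — shift
  I5: { [L → e a .] }  — reduce
  I6: { [C → . L C S], [C → . L x], [C → .], [C → L C . S], [L → . C c C], [L → . e a], [L → C . c C], [S → . L a L] }  — shift, reduce
  I7: { [C → . L C S], [C → . L x], [C → .], [C → L . C S], [C → L . x], [L → . C c C], [L → . e a] }  — shift, reduce
  I8: { [C → . L C S], [C → . L x], [C → .], [L → . C c C], [L → . e a], [S → L a . L] }  — shift, reduce
  I9: { [C → L x .] }  — reduce
  I10: { [C → . L C S], [C → . L x], [C → .], [C → L . C S], [C → L . x], [L → . C c C], [L → . e a], [S → L a L .] }  — shift, 2 reduces
  I11: { [C → L C S .] }  — reduce
  I12: { [C → . L C S], [C → . L x], [C → .], [L → . C c C], [L → . e a], [L → C c . C] }  — shift, reduce
  I13: { [L → C . c C], [L → C c C .] }  — shift, reduce

I10 contains complete items [C → .], [S → L a L .] — reduce-reduce conflict.

Answer: Yes — I10: [C → .] vs [S → L a L .]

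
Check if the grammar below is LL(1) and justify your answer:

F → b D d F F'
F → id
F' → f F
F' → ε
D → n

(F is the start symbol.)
Relevant sets:
  FOLLOW(F') = { $, 'f' }

For F:
  PREDICT(F → b D d F F') = { 'b' }
  PREDICT(F → id) = { 'id' }
For F':
  PREDICT(F' → f F) = { 'f' }
  PREDICT(F' → ε) = { $, 'f' }
D has a single production, so nothing to check there.

Conflict found: Predict set conflict for F': { 'f' }
The grammar is NOT LL(1).

Answer: No. Predict set conflict for F': { 'f' }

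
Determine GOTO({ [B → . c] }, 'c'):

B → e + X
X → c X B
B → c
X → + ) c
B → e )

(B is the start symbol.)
GOTO(I, 'c') = CLOSURE({ [A → αX.β] : [A → α.Xβ] ∈ I, X = 'c' })

Items with dot before 'c', with the dot advanced:
  [B → . c] → [B → c .]
Closure adds nothing (no advanced item has the dot before a non-terminal).

GOTO = { [B → c .] }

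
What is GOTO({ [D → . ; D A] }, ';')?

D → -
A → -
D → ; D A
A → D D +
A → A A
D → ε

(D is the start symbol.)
GOTO(I, ';') = CLOSURE({ [A → αX.β] : [A → α.Xβ] ∈ I, X = ';' })

Items with dot before ';', with the dot advanced:
  [D → . ; D A] → [D → ; . D A]
Closure of the advanced items:
  [D → ; . D A] has the dot before D: add [D → . -], [D → . ; D A], [D → .]

GOTO = { [D → . -], [D → . ; D A], [D → .], [D → ; . D A] }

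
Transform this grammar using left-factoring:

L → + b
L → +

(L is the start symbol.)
Left-factoring transforms A → αβ₁ | αβ₂ into A → αA' and A' → β₁ | β₂
(α is the longest common prefix among the alternatives). Repeat until
no nonterminal has two alternatives with a common prefix.

Round 1: L has alternatives sharing prefix '+'. Introduce L': L → + L'
  Add: L' → b
  Add: L' → ε

No remaining common prefixes — done.

Resulting grammar:
L → + L'
L' → b
L' → ε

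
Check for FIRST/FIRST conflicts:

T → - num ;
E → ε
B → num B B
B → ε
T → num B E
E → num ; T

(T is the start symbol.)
A FIRST/FIRST conflict occurs when two productions N → α and N → β for the same non-terminal have FIRST(α) ∩ FIRST(β) ≠ ∅ (with ε ∈ FIRST of a nullable right-hand side, so two nullable alternatives also conflict).

Productions for T:
  T → - num ;: FIRST = { '-' }
  T → num B E: FIRST = { 'num' }
Productions for E:
  E → ε: FIRST = { ε }
  E → num ; T: FIRST = { 'num' }
Productions for B:
  B → num B B: FIRST = { 'num' }
  B → ε: FIRST = { ε }

All alternatives of each non-terminal have pairwise disjoint FIRST sets.

Answer: No FIRST/FIRST conflicts.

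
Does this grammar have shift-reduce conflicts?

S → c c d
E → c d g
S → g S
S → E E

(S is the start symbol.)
No shift-reduce conflicts

Augment with S' → S and build the canonical LR(0) collection (I0 = CLOSURE({[S' → . S]}), then GOTO on every symbol after a dot until no new states appear). It has 12 states:
  I0: { [E → . c d g], [S → . E E], [S → . c c d], [S → . g S], [S' → . S] }  — shift
  I1: { [E → . c d g], [S → E . E] }  — shift
  I2: { [S' → S .] }  — accept
  I3: { [E → c . d g], [S → c . c d] }  — shift
  I4: { [E → . c d g], [S → . E E], [S → . c c d], [S → . g S], [S → g . S] }  — shift
  I5: { [S → g S .] }  — reduce
  I6: { [S → c c . d] }  — shift
  I7: { [E → c d . g] }  — shift
  I8: { [E → c d g .] }  — reduce
  I9: { [S → c c d .] }  — reduce
  I10: { [S → E E .] }  — reduce
  I11: { [E → c . d g] }  — shift

No state contains both a complete item and a shift item.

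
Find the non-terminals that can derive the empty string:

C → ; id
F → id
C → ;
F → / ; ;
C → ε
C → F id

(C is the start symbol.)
{ 'C' }

A non-terminal is nullable if it can derive ε (the empty string): either it has an ε-production, or it has a production whose right-hand side consists entirely of nullable non-terminals.

ε-productions: C → ε
So C is immediately nullable.
No further non-terminal can be added: every production for the remaining non-terminals contains a terminal or a non-nullable non-terminal.
Nullable = { 'C' }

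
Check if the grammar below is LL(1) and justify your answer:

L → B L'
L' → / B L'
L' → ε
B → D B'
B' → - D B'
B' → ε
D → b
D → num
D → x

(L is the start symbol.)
Yes, the grammar is LL(1).

Relevant sets:
  FOLLOW(L') = { $ }
  FOLLOW(B') = { $, '/' }

For L':
  PREDICT(L' → '/' B L') = { '/' }
  PREDICT(L' → ε) = { $ }
For B':
  PREDICT(B' → '-' D B') = { '-' }
  PREDICT(B' → ε) = { $, '/' }
For D:
  PREDICT(D → b) = { 'b' }
  PREDICT(D → num) = { 'num' }
  PREDICT(D → x) = { 'x' }
L, B have a single production, so nothing to check there.

All predict sets are disjoint. The grammar IS LL(1).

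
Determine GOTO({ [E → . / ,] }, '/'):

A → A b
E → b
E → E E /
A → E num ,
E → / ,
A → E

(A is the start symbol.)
GOTO(I, '/') = CLOSURE({ [A → αX.β] : [A → α.Xβ] ∈ I, X = '/' })

Items with dot before '/', with the dot advanced:
  [E → . / ,] → [E → / . ,]
Closure adds nothing (no advanced item has the dot before a non-terminal).

GOTO = { [E → / . ,] }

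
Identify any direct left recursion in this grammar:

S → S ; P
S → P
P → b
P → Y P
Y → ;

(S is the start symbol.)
Yes, S is left-recursive

Direct left recursion occurs when N → N α for some non-terminal N (the right-hand side begins with the left-hand side itself).

S → S ; P: LEFT RECURSIVE (starts with S)
S → P: starts with P
P → b: starts with b
P → Y P: starts with Y
Y → ;: starts with ';'

The grammar has direct left recursion on: S.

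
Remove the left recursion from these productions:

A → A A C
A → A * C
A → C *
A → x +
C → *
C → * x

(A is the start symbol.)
A → C * A'
A → x + A'
A' → A C A'
A' → * C A'
A' → ε
C → *
C → * x

A is directly left-recursive. The standard transformation for
  A → A α₁ | ... | A α_m | β₁ | ... | β_n
is
  A  → β₁ A' | ... | β_n A'
  A' → α₁ A' | ... | α_m A' | ε

A → C * becomes A → C * A'
A → x + becomes A → x + A'
A → A A C becomes A' → A C A'
A → A * C becomes A' → * C A'
Add A' → ε

Productions for other non-terminals are unchanged:
  C → *
  C → * x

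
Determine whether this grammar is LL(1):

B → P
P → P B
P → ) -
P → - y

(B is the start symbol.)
A grammar is LL(1) if for each non-terminal N with multiple productions, the predict sets of those productions are pairwise disjoint, where PREDICT(N → α) = (FIRST(α) \ {ε}) ∪ (FOLLOW(N) if α ⇒* ε).

Relevant sets:
  FIRST(P) = { ')', '-' }

For P:
  PREDICT(P → P B) = { ')', '-' }
  PREDICT(P → ')' '-') = { ')' }
  PREDICT(P → '-' y) = { '-' }
B has a single production, so nothing to check there.

Conflict found: Predict set conflict for P: { ')' }
The grammar is NOT LL(1).

Answer: No. Predict set conflict for P: { ')' }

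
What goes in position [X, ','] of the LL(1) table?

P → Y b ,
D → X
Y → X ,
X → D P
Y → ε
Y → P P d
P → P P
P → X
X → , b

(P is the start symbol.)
X → D P, X → , b

To find M[X, ','], we find productions for X where ',' is in the predict set (PREDICT(N → α) = (FIRST(α) \ {ε}) ∪ (FOLLOW(N) if α ⇒* ε)).

Relevant sets:
  FIRST(D) = { ',' }

X → D P: PREDICT = { ',' }
  ',' is in predict set, so this production goes in M[X, ',']
X → , b: PREDICT = { ',' }
  ',' is in predict set, so this production goes in M[X, ',']

M[X, ','] = X → D P, X → , b  (a multiply-defined cell — the grammar is not LL(1))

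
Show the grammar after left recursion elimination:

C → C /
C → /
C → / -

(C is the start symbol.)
C → / C'
C → / - C'
C' → / C'
C' → ε

C is directly left-recursive. The standard transformation for
  A → A α₁ | ... | A α_m | β₁ | ... | β_n
is
  A  → β₁ A' | ... | β_n A'
  A' → α₁ A' | ... | α_m A' | ε

C → / becomes C → / C'
C → / - becomes C → / - C'
C → C / becomes C' → / C'
Add C' → ε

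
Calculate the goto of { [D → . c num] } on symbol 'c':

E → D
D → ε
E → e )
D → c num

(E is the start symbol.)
GOTO(I, 'c') = CLOSURE({ [A → αX.β] : [A → α.Xβ] ∈ I, X = 'c' })

Items with dot before 'c', with the dot advanced:
  [D → . c num] → [D → c . num]
Closure adds nothing (no advanced item has the dot before a non-terminal).

GOTO = { [D → c . num] }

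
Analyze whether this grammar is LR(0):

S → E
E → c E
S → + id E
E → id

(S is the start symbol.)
Yes, the grammar is LR(0)

A grammar is LR(0) if no state in the canonical LR(0) collection has:
  - both a shift item (dot before a terminal) and a complete item (shift-reduce conflict), or
  - two or more complete items (reduce-reduce conflict; the accept item [S' → S .] counts as a complete item here).

Augment with S' → S and build the canonical LR(0) collection (I0 = CLOSURE({[S' → . S]}), then GOTO on every symbol after a dot until no new states appear). It has 9 states:
  I0: { [E → . c E], [E → . id], [S → . + id E], [S → . E], [S' → . S] }  — shift
  I1: { [S → + . id E] }  — shift
  I2: { [S → E .] }  — reduce
  I3: { [S' → S .] }  — accept
  I4: { [E → . c E], [E → . id], [E → c . E] }  — shift
  I5: { [E → id .] }  — reduce
  I6: { [E → c E .] }  — reduce
  I7: { [E → . c E], [E → . id], [S → + id . E] }  — shift
  I8: { [S → + id E .] }  — reduce

Every state is either a pure shift/goto state or contains exactly one complete item and nothing to shift — no conflicts. The grammar is LR(0).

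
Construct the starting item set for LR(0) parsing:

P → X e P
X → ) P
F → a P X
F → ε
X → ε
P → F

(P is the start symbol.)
First, augment the grammar with P' → P
I₀ = CLOSURE({ [P' → . P] }):
  [P' → . P] has the dot before P: add [P → . X e P], [P → . F]
  [P → . X e P] has the dot before X: add [X → . ) P], [X → .]
  [P → . F] has the dot before F: add [F → . a P X], [F → .]
No further items can be added.

I₀ = { [F → . a P X], [F → .], [P → . F], [P → . X e P], [P' → . P], [X → . ) P], [X → .] }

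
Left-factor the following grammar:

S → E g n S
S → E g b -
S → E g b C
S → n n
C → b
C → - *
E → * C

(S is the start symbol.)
S → E g S'
S' → n S
S' → b S''
S'' → -
S'' → C
S → n n
C → b
C → - *
E → * C

Left-factoring transforms A → αβ₁ | αβ₂ into A → αA' and A' → β₁ | β₂
(α is the longest common prefix among the alternatives). Repeat until
no nonterminal has two alternatives with a common prefix.

Round 1: S has alternatives sharing prefix 'E g'. Introduce S': S → E g S'
  Add: S' → n S
  Add: S' → b -
  Add: S' → b C

Round 2: S' has alternatives sharing prefix 'b'. Introduce S'': S' → b S''
  Add: S'' → -
  Add: S'' → C

No remaining common prefixes — done.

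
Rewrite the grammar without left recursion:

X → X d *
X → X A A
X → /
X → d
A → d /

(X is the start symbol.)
X → / X'
X → d X'
X' → d * X'
X' → A A X'
X' → ε
A → d /

X is directly left-recursive. The standard transformation for
  A → A α₁ | ... | A α_m | β₁ | ... | β_n
is
  A  → β₁ A' | ... | β_n A'
  A' → α₁ A' | ... | α_m A' | ε

X → / becomes X → / X'
X → d becomes X → d X'
X → X d * becomes X' → d * X'
X → X A A becomes X' → A A X'
Add X' → ε

Productions for other non-terminals are unchanged:
  A → d /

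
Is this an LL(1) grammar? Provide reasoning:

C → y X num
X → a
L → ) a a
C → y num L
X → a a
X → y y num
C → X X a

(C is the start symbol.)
No. Predict set conflict for C: { 'y' }

A grammar is LL(1) if for each non-terminal N with multiple productions, the predict sets of those productions are pairwise disjoint, where PREDICT(N → α) = (FIRST(α) \ {ε}) ∪ (FOLLOW(N) if α ⇒* ε).

Relevant sets:
  FIRST(X) = { 'a', 'y' }

For C:
  PREDICT(C → y X num) = { 'y' }
  PREDICT(C → y num L) = { 'y' }
  PREDICT(C → X X a) = { 'a', 'y' }
For X:
  PREDICT(X → a) = { 'a' }
  PREDICT(X → a a) = { 'a' }
  PREDICT(X → y y num) = { 'y' }
L has a single production, so nothing to check there.

Conflict found: Predict set conflict for C: { 'y' }
The grammar is NOT LL(1).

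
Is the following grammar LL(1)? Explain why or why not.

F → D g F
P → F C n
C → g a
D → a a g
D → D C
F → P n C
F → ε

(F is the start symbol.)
No. Predict set conflict for F: { 'a' }

A grammar is LL(1) if for each non-terminal N with multiple productions, the predict sets of those productions are pairwise disjoint, where PREDICT(N → α) = (FIRST(α) \ {ε}) ∪ (FOLLOW(N) if α ⇒* ε).

Relevant sets:
  FIRST(D) = { 'a' }
  FIRST(P) = { 'a', 'g' }
  FOLLOW(F) = { $, 'g' }

For F:
  PREDICT(F → D g F) = { 'a' }
  PREDICT(F → P n C) = { 'a', 'g' }
  PREDICT(F → ε) = { $, 'g' }
For D:
  PREDICT(D → a a g) = { 'a' }
  PREDICT(D → D C) = { 'a' }
P, C have a single production, so nothing to check there.

Conflict found: Predict set conflict for F: { 'a' }
The grammar is NOT LL(1).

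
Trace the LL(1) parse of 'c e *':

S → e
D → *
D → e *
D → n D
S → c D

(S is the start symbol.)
Stack is shown with the top on the left.

Stack  Input    Action
----------------------
S $    c e * $  output S → c D
c D $  c e * $  match 'c'
D $    e * $    output D → e *
e * $  e * $    match 'e'
* $    * $      match '*'
$      $        accept

The string is accepted.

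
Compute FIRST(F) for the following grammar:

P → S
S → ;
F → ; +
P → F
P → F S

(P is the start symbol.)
From F → ; +:
  - ';' is a terminal: add ';' and stop

Collecting: FIRST(F) = { ';' }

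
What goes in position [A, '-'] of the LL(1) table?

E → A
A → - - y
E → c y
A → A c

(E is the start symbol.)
To find M[A, '-'], we find productions for A where '-' is in the predict set (PREDICT(N → α) = (FIRST(α) \ {ε}) ∪ (FOLLOW(N) if α ⇒* ε)).

Relevant sets:
  FIRST(A) = { '-' }

A → - - y: PREDICT = { '-' }
  '-' is in predict set, so this production goes in M[A, '-']
A → A c: PREDICT = { '-' }
  '-' is in predict set, so this production goes in M[A, '-']

M[A, '-'] = A → - - y, A → A c  (a multiply-defined cell — the grammar is not LL(1))

Answer: A → - - y, A → A c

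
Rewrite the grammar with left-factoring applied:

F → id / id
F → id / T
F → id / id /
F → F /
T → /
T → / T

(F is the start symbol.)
Left-factoring transforms A → αβ₁ | αβ₂ into A → αA' and A' → β₁ | β₂
(α is the longest common prefix among the alternatives). Repeat until
no nonterminal has two alternatives with a common prefix.

Round 1: F has alternatives sharing prefix 'id /'. Introduce F': F → id / F'
  Add: F' → id
  Add: F' → T
  Add: F' → id /

Round 2: F' has alternatives sharing prefix 'id'. Introduce F'': F' → id F''
  Add: F'' → ε
  Add: F'' → /

Round 3: T has alternatives sharing prefix '/'. Introduce T': T → / T'
  Add: T' → ε
  Add: T' → T

No remaining common prefixes — done.

Resulting grammar:
F → id / F'
F' → id F''
F'' → ε
F'' → /
F' → T
F → F /
T → / T'
T' → ε
T' → T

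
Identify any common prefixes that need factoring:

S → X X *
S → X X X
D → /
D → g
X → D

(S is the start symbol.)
Left-factoring is needed when two productions for the same non-terminal
share a common prefix on the right-hand side.

Productions for S:
  S → X X *
  S → X X X
Productions for D:
  D → /
  D → g

Found common prefix 'X X' in productions for S

Answer: Yes, S has productions with common prefix 'X X'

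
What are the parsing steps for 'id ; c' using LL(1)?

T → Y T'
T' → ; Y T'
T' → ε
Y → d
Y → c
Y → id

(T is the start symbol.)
Stack is shown with the top on the left.

Stack     Input     Action
--------------------------
T $       id ; c $  output T → Y T'
Y T' $    id ; c $  output Y → id
id T' $   id ; c $  match 'id'
T' $      ; c $     output T' → ; Y T'
; Y T' $  ; c $     match ';'
Y T' $    c $       output Y → c
c T' $    c $       match 'c'
T' $      $         output T' → ε
$         $         accept

The string is accepted.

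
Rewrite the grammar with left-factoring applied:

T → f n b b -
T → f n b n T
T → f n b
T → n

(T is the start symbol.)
Left-factoring transforms A → αβ₁ | αβ₂ into A → αA' and A' → β₁ | β₂
(α is the longest common prefix among the alternatives). Repeat until
no nonterminal has two alternatives with a common prefix.

Round 1: T has alternatives sharing prefix 'f n b'. Introduce T': T → f n b T'
  Add: T' → b -
  Add: T' → n T
  Add: T' → ε

No remaining common prefixes — done.

Resulting grammar:
T → f n b T'
T' → b -
T' → n T
T' → ε
T → n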